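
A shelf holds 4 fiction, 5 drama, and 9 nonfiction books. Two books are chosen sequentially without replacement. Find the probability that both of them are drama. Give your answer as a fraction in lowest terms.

10/153

P = 5/18 × 4/17 = 20/306 = 10/153.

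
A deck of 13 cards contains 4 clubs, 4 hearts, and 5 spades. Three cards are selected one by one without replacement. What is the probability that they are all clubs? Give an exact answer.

P = 4/13 × 3/12 × 2/11 = 24/1716 = 2/143.

2/143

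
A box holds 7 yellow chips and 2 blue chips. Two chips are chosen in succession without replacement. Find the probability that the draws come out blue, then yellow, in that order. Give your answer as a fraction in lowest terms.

Each draw changes the counts, so multiply the conditional probabilities along the sequence:
P = 2/9 × 7/8 = 14/72 = 7/36.

7/36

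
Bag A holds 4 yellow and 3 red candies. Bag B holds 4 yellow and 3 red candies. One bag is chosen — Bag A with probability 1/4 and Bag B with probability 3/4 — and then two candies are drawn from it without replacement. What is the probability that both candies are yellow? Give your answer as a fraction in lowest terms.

From Bag A: P(both yellow) = (4/7)(3/6) = 2/7.
From Bag B: P(both yellow) = (4/7)(3/6) = 2/7.
Total probability = (1/4)(2/7) + (3/4)(2/7) = 2/7.

2/7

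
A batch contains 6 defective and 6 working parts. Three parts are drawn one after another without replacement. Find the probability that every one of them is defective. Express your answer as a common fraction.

1/11

P(all defective) = 6/12 × 5/11 × 4/10 = 120/1320 = 1/11.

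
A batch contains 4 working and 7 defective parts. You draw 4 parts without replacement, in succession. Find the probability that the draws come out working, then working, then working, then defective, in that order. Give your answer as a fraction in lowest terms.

Chain rule:
P = 4/11 × 3/10 × 2/9 × 7/8 = 168/7920 = 7/330.

7/330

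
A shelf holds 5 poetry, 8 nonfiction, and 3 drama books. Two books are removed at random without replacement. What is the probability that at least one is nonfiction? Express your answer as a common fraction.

P(no nonfiction) = 8/16 × 7/15 = 56/240 = 7/30.
P(at least one) = 1 − 7/30 = 23/30.

23/30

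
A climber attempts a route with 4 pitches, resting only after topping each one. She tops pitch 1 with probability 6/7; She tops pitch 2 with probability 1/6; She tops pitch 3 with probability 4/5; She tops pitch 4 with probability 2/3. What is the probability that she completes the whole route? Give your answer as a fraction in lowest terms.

8/105

Each stage is reached only if all earlier stages succeed, so
P = 6/7 × 1/6 × 4/5 × 2/3 = 48/630 = 8/105.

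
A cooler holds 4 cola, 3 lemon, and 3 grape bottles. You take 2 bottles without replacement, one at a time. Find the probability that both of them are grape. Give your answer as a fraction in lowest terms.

P = 3/10 × 2/9 = 6/90 = 1/15.

1/15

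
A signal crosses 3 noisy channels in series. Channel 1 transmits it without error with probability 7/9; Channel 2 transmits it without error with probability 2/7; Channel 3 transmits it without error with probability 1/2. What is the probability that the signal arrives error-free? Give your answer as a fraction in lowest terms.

1/9

Multiplying along the chain,
P = 7/9 × 2/7 × 1/2 = 14/126 = 1/9.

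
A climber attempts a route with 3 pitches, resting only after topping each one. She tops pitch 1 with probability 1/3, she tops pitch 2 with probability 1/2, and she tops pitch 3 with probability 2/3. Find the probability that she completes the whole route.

The events are sequential, so multiply the conditional probabilities:
P = 1/3 × 1/2 × 2/3 = 2/18 = 1/9.

1/9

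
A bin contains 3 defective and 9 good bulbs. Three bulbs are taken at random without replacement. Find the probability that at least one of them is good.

219/220

P(no good) = 3/12 × 2/11 × 1/10 = 6/1320 = 1/220.
P(at least one) = 1 − 1/220 = 219/220.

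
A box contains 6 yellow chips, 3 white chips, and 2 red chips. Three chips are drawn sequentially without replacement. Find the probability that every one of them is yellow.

4/33

P(every draw is yellow) = 6/11 × 5/10 × 4/9 = 120/990 = 4/33.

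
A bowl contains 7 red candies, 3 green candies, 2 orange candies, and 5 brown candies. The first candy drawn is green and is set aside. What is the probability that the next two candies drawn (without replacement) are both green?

1/120

With the first candy removed, 2 green remain out of 16.
P = 2/16 × 1/15 = 2/240 = 1/120.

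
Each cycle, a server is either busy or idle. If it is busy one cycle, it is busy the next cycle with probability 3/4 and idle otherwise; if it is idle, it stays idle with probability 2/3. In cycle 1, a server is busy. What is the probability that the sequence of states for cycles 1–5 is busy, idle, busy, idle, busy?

Cycle 1 is given. For each transition, use the conditional probability from the current state:
P(idle | busy) = 1/4; P(busy | idle) = 1/3; P(idle | busy) = 1/4; P(busy | idle) = 1/3.
P = 1/4 × 1/3 × 1/4 × 1/3 = 1/144.

1/144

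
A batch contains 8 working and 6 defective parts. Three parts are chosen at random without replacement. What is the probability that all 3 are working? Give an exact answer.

2/13

P(all working) = 8/14 × 7/13 × 6/12 = 336/2184 = 2/13.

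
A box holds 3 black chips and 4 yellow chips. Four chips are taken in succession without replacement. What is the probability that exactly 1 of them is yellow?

4/35

One ordering (yellow drawn first) has probability 4/7 × 3/6 × 2/5 × 1/4 = 24/840 = 1/35.
There are C(4,1) = 4 such orderings, each equally likely, so P = 4 × 1/35 = 4/35.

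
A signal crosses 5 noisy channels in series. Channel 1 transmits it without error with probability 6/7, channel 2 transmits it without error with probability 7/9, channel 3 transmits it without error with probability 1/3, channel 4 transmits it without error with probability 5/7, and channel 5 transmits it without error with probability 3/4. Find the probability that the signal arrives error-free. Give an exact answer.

5/42

Multiplying along the chain,
P = 6/7 × 7/9 × 1/3 × 5/7 × 3/4 = 630/5292 = 5/42.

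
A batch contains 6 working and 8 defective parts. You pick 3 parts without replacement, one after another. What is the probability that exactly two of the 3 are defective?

One ordering (defective drawn first) has probability 8/14 × 7/13 × 6/12 = 336/2184 = 2/13.
There are C(3,2) = 3 such orderings, each equally likely, so P = 3 × 2/13 = 6/13.

6/13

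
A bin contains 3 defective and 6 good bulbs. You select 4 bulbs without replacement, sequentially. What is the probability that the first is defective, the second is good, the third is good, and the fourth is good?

Each draw changes the counts, so multiply the conditional probabilities along the sequence:
P = 3/9 × 6/8 × 5/7 × 4/6 = 360/3024 = 5/42.

5/42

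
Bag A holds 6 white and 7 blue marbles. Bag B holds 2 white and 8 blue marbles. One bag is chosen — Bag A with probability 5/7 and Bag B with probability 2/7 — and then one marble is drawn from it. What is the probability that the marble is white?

From Bag A: P(white) = 6/13.
From Bag B: P(white) = 2/10.
Total probability = (5/7)(6/13) + (2/7)(2/10) = 176/455.

176/455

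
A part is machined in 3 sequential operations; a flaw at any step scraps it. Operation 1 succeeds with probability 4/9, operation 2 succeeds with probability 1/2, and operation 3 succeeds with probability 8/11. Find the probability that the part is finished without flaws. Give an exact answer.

16/99

Multiplying along the chain,
P = 4/9 × 1/2 × 8/11 = 32/198 = 16/99.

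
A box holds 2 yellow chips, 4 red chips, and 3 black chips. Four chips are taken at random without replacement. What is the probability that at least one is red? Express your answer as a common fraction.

P(no red) = 5/9 × 4/8 × 3/7 × 2/6 = 120/3024 = 5/126.
P(at least one) = 1 − 5/126 = 121/126.

121/126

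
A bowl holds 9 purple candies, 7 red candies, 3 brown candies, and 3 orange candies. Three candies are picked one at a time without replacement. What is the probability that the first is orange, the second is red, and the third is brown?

3/440

Chain rule:
P = 3/22 × 7/21 × 3/20 = 63/9240 = 3/440.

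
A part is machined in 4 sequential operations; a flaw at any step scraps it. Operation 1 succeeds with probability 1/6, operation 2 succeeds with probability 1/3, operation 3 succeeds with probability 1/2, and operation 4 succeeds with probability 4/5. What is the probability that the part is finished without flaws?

Each stage is reached only if all earlier stages succeed, so
P = 1/6 × 1/3 × 1/2 × 4/5 = 4/180 = 1/45.

1/45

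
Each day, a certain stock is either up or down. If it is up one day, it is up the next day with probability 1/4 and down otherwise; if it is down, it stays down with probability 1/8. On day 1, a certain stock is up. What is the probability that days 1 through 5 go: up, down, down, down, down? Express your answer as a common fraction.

Day 1 is given. For each transition, use the conditional probability from the current state:
P(down | up) = 3/4; P(down | down) = 1/8; P(down | down) = 1/8; P(down | down) = 1/8.
P = 3/4 × 1/8 × 1/8 × 1/8 = 3/2048.

3/2048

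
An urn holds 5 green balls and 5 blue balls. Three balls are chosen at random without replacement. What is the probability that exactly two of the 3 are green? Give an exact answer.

One ordering (green drawn first) has probability 5/10 × 4/9 × 5/8 = 100/720 = 5/36.
There are C(3,2) = 3 such orderings, each equally likely, so P = 3 × 5/36 = 5/12.

5/12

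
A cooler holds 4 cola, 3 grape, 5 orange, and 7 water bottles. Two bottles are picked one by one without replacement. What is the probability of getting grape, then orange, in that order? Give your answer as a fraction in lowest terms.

5/114

Multiply the probability of each draw given the previous ones:
P = 3/19 × 5/18 = 15/342 = 5/114.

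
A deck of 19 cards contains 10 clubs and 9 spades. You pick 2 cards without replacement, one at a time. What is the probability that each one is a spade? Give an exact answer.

P = 9/19 × 8/18 = 72/342 = 4/19.

4/19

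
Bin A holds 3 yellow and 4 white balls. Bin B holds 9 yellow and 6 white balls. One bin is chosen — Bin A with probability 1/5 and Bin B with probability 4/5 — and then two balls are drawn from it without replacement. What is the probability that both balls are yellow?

From Bin A: P(both yellow) = (3/7)(2/6) = 1/7.
From Bin B: P(both yellow) = (9/15)(8/14) = 12/35.
Total probability = (1/5)(1/7) + (4/5)(12/35) = 53/175.

53/175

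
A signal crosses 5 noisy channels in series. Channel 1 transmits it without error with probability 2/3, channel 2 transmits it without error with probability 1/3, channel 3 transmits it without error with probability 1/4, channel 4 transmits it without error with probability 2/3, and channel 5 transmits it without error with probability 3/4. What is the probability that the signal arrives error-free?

Multiplying along the chain,
P = 2/3 × 1/3 × 1/4 × 2/3 × 3/4 = 12/432 = 1/36.

1/36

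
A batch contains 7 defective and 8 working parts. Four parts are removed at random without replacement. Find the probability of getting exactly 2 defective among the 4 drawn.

One ordering (defective drawn first) has probability 7/15 × 6/14 × 8/13 × 7/12 = 2352/32760 = 14/195.
There are C(4,2) = 6 such orderings, each equally likely, so P = 6 × 14/195 = 28/65.

28/65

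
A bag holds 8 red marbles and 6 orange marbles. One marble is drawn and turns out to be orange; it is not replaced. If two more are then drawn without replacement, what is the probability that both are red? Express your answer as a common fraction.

After the first draw, 8 of the remaining 13 marbles are red.
P = 8/13 × 7/12 = 56/156 = 14/39.

14/39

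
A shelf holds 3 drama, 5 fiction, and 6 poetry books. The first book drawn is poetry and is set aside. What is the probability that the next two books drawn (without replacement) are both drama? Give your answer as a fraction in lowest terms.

With the first book removed, 3 drama remain out of 13.
P = 3/13 × 2/12 = 6/156 = 1/26.

1/26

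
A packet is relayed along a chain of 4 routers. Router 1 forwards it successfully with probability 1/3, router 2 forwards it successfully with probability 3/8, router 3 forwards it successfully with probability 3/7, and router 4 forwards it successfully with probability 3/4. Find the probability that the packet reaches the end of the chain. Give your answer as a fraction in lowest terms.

9/224

The events are sequential, so multiply the conditional probabilities:
P = 1/3 × 3/8 × 3/7 × 3/4 = 27/672 = 9/224.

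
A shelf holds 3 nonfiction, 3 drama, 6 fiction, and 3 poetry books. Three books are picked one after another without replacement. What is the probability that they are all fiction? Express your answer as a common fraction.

P(every draw is fiction) = 6/15 × 5/14 × 4/13 = 120/2730 = 4/91.

4/91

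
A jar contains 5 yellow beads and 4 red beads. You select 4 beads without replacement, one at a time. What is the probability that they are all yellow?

5/126

P(every draw is yellow) = 5/9 × 4/8 × 3/7 × 2/6 = 120/3024 = 5/126.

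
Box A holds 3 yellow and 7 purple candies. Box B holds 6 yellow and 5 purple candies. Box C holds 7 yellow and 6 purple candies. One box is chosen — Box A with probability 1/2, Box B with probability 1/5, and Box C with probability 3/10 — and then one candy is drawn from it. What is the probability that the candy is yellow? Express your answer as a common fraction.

From Box A: P(yellow) = 3/10.
From Box B: P(yellow) = 6/11.
From Box C: P(yellow) = 7/13.
Total probability = (1/2)(3/10) + (1/5)(6/11) + (3/10)(7/13) = 1203/2860.

1203/2860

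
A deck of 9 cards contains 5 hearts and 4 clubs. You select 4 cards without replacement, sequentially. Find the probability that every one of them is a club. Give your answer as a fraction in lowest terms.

P = 4/9 × 3/8 × 2/7 × 1/6 = 24/3024 = 1/126.

1/126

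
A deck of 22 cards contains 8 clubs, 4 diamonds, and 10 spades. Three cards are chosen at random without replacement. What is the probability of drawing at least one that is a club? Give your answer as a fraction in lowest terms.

42/55

P(no clubs) = 14/22 × 13/21 × 12/20 = 2184/9240 = 13/55.
P(at least one) = 1 − 13/55 = 42/55.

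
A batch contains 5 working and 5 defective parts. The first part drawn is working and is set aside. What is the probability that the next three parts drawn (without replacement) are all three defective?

5/42

After the first draw, 5 of the remaining 9 parts are defective.
P = 5/9 × 4/8 × 3/7 = 60/504 = 5/42.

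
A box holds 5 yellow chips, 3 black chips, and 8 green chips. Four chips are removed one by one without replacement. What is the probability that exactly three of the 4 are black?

1/140

One ordering (black drawn first) has probability 3/16 × 2/15 × 1/14 × 13/13 = 78/43680 = 1/560.
There are C(4,3) = 4 such orderings, each equally likely, so P = 4 × 1/560 = 1/140.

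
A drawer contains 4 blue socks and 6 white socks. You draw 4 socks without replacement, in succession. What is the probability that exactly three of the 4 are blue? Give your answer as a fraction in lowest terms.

One ordering (blue drawn first) has probability 4/10 × 3/9 × 2/8 × 6/7 = 144/5040 = 1/35.
There are C(4,3) = 4 such orderings, each equally likely, so P = 4 × 1/35 = 4/35.

4/35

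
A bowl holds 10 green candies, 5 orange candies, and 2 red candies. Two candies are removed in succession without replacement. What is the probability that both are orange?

P(all orange) = 5/17 × 4/16 = 20/272 = 5/68.

5/68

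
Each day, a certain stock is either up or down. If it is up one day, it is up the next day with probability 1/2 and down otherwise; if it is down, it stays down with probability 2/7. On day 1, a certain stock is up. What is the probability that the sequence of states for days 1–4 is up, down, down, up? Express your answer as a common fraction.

5/49

Day 1 is given. For each transition, use the conditional probability from the current state:
P(down | up) = 1/2; P(down | down) = 2/7; P(up | down) = 5/7.
P = 1/2 × 2/7 × 5/7 = 10/98 = 5/49.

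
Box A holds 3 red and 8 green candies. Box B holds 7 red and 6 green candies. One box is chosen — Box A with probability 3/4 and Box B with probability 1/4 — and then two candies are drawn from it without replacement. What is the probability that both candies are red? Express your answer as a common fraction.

From Box A: P(both red) = (3/11)(2/10) = 3/55.
From Box B: P(both red) = (7/13)(6/12) = 7/26.
Total probability = (3/4)(3/55) + (1/4)(7/26) = 619/5720.

619/5720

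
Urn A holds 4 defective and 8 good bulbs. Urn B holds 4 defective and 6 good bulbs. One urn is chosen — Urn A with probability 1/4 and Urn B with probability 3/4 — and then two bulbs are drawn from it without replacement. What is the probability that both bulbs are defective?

27/220

From Urn A: P(both defective) = (4/12)(3/11) = 1/11.
From Urn B: P(both defective) = (4/10)(3/9) = 2/15.
Total probability = (1/4)(1/11) + (3/4)(2/15) = 27/220.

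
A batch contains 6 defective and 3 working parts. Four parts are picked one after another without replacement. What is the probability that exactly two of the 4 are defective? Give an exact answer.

5/14

One ordering (defective drawn first) has probability 6/9 × 5/8 × 3/7 × 2/6 = 180/3024 = 5/84.
There are C(4,2) = 6 such orderings, each equally likely, so P = 6 × 5/84 = 5/14.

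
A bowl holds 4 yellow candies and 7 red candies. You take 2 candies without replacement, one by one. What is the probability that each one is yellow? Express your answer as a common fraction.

P(all yellow) = 4/11 × 3/10 = 12/110 = 6/55.

6/55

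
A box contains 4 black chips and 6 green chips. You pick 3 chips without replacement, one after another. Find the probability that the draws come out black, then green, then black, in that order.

Multiply the probability of each draw given the previous ones:
P = 4/10 × 6/9 × 3/8 = 72/720 = 1/10.

1/10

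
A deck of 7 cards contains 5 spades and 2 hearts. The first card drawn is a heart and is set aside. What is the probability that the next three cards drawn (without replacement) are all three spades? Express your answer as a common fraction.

After the first draw, 5 of the remaining 6 cards are spades.
P = 5/6 × 4/5 × 3/4 = 60/120 = 1/2.

1/2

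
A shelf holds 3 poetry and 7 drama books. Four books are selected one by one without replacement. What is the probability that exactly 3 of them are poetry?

One ordering (poetry drawn first) has probability 3/10 × 2/9 × 1/8 × 7/7 = 42/5040 = 1/120.
There are C(4,3) = 4 such orderings, each equally likely, so P = 4 × 1/120 = 1/30.

1/30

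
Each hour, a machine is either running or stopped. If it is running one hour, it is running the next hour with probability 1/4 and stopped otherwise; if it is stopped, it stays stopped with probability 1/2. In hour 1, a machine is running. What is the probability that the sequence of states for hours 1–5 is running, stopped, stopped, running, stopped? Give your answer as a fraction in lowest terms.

Hour 1 is given. For each transition, use the conditional probability from the current state:
P(stopped | running) = 3/4; P(stopped | stopped) = 1/2; P(running | stopped) = 1/2; P(stopped | running) = 3/4.
P = 3/4 × 1/2 × 1/2 × 3/4 = 9/64.

9/64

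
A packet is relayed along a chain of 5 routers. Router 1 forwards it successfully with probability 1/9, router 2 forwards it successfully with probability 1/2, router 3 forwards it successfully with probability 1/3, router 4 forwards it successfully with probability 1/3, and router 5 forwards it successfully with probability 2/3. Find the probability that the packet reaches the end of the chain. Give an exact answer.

1/243

Each stage is reached only if all earlier stages succeed, so
P = 1/9 × 1/2 × 1/3 × 1/3 × 2/3 = 2/486 = 1/243.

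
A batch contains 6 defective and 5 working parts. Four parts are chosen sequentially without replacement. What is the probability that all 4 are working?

P = 5/11 × 4/10 × 3/9 × 2/8 = 120/7920 = 1/66.

1/66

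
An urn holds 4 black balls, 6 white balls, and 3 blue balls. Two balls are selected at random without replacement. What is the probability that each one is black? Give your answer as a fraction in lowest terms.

1/13

P(all black) = 4/13 × 3/12 = 12/156 = 1/13.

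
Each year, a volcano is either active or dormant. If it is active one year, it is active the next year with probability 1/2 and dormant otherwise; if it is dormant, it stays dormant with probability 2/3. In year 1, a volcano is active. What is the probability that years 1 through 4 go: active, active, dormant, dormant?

Year 1 is given. For each transition, use the conditional probability from the current state:
P(active | active) = 1/2; P(dormant | active) = 1/2; P(dormant | dormant) = 2/3.
P = 1/2 × 1/2 × 2/3 = 2/12 = 1/6.

1/6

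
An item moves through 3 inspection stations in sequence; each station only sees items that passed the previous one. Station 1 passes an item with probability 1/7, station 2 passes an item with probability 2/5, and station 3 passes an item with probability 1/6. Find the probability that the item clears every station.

1/105

Each stage is reached only if all earlier stages succeed, so
P = 1/7 × 2/5 × 1/6 = 2/210 = 1/105.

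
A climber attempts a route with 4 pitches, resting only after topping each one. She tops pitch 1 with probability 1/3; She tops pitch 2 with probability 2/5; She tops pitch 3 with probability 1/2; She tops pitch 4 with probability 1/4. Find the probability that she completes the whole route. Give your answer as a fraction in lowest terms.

1/60

Multiplying along the chain,
P = 1/3 × 2/5 × 1/2 × 1/4 = 2/120 = 1/60.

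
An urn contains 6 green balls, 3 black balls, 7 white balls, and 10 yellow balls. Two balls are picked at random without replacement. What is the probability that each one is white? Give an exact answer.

21/325

P(every draw is white) = 7/26 × 6/25 = 42/650 = 21/325.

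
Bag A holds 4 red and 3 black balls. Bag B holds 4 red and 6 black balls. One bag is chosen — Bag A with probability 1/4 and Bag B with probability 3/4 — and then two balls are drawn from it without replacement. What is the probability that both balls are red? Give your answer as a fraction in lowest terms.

From Bag A: P(both red) = (4/7)(3/6) = 2/7.
From Bag B: P(both red) = (4/10)(3/9) = 2/15.
Total probability = (1/4)(2/7) + (3/4)(2/15) = 6/35.

6/35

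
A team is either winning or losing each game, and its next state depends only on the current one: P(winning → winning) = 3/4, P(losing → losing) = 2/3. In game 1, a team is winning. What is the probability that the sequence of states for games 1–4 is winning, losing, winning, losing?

Game 1 is given. For each transition, use the conditional probability from the current state:
P(losing | winning) = 1/4; P(winning | losing) = 1/3; P(losing | winning) = 1/4.
P = 1/4 × 1/3 × 1/4 = 1/48.

1/48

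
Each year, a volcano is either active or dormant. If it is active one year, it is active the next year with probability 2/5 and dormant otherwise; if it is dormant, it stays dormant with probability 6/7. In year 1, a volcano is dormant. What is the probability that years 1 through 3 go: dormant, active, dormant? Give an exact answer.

Year 1 is given. For each transition, use the conditional probability from the current state:
P(active | dormant) = 1/7; P(dormant | active) = 3/5.
P = 1/7 × 3/5 = 3/35.

3/35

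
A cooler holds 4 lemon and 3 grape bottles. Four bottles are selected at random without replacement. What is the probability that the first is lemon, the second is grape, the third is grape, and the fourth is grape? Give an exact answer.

1/35

Multiply the probability of each draw given the previous ones:
P = 4/7 × 3/6 × 2/5 × 1/4 = 24/840 = 1/35.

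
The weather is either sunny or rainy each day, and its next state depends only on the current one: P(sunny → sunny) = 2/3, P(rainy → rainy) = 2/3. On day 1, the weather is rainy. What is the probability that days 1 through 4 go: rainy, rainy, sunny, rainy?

Day 1 is given. For each transition, use the conditional probability from the current state:
P(rainy | rainy) = 2/3; P(sunny | rainy) = 1/3; P(rainy | sunny) = 1/3.
P = 2/3 × 1/3 × 1/3 = 2/27.

2/27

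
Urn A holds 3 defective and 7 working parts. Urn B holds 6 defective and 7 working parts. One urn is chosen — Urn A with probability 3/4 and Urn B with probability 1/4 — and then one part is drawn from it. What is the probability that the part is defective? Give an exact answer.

177/520

From Urn A: P(defective) = 3/10.
From Urn B: P(defective) = 6/13.
Total probability = (3/4)(3/10) + (1/4)(6/13) = 177/520.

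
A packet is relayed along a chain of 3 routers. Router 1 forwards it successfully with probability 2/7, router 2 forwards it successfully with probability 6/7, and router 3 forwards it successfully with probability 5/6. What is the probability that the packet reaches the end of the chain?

Each stage is reached only if all earlier stages succeed, so
P = 2/7 × 6/7 × 5/6 = 60/294 = 10/49.

10/49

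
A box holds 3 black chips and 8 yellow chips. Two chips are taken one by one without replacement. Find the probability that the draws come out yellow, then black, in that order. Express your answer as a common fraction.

12/55

Chain rule:
P = 8/11 × 3/10 = 24/110 = 12/55.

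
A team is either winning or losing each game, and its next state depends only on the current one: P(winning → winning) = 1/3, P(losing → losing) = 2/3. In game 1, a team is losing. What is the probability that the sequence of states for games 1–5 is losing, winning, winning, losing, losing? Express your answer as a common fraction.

Game 1 is given. For each transition, use the conditional probability from the current state:
P(winning | losing) = 1/3; P(winning | winning) = 1/3; P(losing | winning) = 2/3; P(losing | losing) = 2/3.
P = 1/3 × 1/3 × 2/3 × 2/3 = 4/81.

4/81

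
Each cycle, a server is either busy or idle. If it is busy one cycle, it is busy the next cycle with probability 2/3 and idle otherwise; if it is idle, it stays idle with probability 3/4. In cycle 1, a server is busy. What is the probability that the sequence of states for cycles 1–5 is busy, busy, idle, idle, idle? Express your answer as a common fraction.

1/8

Cycle 1 is given. For each transition, use the conditional probability from the current state:
P(busy | busy) = 2/3; P(idle | busy) = 1/3; P(idle | idle) = 3/4; P(idle | idle) = 3/4.
P = 2/3 × 1/3 × 3/4 × 3/4 = 18/144 = 1/8.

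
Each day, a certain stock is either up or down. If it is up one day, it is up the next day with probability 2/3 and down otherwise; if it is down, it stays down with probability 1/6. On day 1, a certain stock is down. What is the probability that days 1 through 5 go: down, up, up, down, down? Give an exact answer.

5/162

Day 1 is given. For each transition, use the conditional probability from the current state:
P(up | down) = 5/6; P(up | up) = 2/3; P(down | up) = 1/3; P(down | down) = 1/6.
P = 5/6 × 2/3 × 1/3 × 1/6 = 10/324 = 5/162.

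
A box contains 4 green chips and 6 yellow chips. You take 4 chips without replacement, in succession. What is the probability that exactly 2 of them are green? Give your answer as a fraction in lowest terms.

One ordering (green drawn first) has probability 4/10 × 3/9 × 6/8 × 5/7 = 360/5040 = 1/14.
There are C(4,2) = 6 such orderings, each equally likely, so P = 6 × 1/14 = 3/7.

3/7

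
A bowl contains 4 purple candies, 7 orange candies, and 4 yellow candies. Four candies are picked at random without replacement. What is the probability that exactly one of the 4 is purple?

One ordering (purple drawn first) has probability 4/15 × 11/14 × 10/13 × 9/12 = 3960/32760 = 11/91.
There are C(4,1) = 4 such orderings, each equally likely, so P = 4 × 11/91 = 44/91.

44/91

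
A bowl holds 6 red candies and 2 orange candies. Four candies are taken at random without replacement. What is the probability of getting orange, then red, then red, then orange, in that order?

1/28

Each draw changes the counts, so multiply the conditional probabilities along the sequence:
P = 2/8 × 6/7 × 5/6 × 1/5 = 60/1680 = 1/28.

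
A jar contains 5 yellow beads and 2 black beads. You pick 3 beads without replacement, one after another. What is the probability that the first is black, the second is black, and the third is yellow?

1/21

Chain rule:
P = 2/7 × 1/6 × 5/5 = 10/210 = 1/21.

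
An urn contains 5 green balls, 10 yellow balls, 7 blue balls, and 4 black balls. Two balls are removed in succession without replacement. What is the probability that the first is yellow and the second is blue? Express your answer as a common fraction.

Each draw changes the counts, so multiply the conditional probabilities along the sequence:
P = 10/26 × 7/25 = 70/650 = 7/65.

7/65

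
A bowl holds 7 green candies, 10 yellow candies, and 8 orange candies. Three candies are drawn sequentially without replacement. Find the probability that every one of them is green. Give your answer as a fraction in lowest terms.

7/460

P(all green) = 7/25 × 6/24 × 5/23 = 210/13800 = 7/460.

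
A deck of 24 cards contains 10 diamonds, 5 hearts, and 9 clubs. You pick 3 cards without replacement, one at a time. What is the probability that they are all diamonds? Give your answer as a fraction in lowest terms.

P = 10/24 × 9/23 × 8/22 = 720/12144 = 15/253.

15/253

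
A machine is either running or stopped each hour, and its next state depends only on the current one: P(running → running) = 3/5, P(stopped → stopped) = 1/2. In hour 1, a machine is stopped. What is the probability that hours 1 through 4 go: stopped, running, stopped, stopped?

1/10

Hour 1 is given. For each transition, use the conditional probability from the current state:
P(running | stopped) = 1/2; P(stopped | running) = 2/5; P(stopped | stopped) = 1/2.
P = 1/2 × 2/5 × 1/2 = 2/20 = 1/10.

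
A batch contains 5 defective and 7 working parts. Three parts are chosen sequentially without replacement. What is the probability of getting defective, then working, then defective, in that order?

Multiply the probability of each draw given the previous ones:
P = 5/12 × 7/11 × 4/10 = 140/1320 = 7/66.

7/66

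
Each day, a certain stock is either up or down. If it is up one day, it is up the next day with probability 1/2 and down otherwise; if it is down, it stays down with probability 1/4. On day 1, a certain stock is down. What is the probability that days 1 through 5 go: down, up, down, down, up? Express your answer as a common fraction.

Day 1 is given. For each transition, use the conditional probability from the current state:
P(up | down) = 3/4; P(down | up) = 1/2; P(down | down) = 1/4; P(up | down) = 3/4.
P = 3/4 × 1/2 × 1/4 × 3/4 = 9/128.

9/128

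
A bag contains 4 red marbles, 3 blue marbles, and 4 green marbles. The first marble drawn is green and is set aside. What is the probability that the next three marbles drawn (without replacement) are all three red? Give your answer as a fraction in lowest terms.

1/30

With the first marble removed, 4 red remain out of 10.
P = 4/10 × 3/9 × 2/8 = 24/720 = 1/30.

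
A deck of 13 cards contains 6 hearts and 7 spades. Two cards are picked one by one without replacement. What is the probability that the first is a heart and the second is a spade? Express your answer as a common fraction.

Chain rule:
P = 6/13 × 7/12 = 42/156 = 7/26.

7/26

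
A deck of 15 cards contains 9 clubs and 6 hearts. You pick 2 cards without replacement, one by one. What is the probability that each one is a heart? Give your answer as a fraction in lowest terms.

P = 6/15 × 5/14 = 30/210 = 1/7.

1/7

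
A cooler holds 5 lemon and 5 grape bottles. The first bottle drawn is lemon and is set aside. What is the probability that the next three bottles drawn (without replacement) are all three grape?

5/42

After the first draw, 5 of the remaining 9 bottles are grape.
P = 5/9 × 4/8 × 3/7 = 60/504 = 5/42.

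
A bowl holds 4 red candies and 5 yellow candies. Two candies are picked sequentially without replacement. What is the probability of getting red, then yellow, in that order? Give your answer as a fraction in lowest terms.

5/18

Each draw changes the counts, so multiply the conditional probabilities along the sequence:
P = 4/9 × 5/8 = 20/72 = 5/18.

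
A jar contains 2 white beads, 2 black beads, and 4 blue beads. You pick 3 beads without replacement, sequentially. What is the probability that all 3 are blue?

1/14

P(all blue) = 4/8 × 3/7 × 2/6 = 24/336 = 1/14.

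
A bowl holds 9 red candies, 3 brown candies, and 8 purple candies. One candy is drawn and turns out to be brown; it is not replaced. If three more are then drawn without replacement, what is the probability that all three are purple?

After the first draw, 8 of the remaining 19 candies are purple.
P = 8/19 × 7/18 × 6/17 = 336/5814 = 56/969.

56/969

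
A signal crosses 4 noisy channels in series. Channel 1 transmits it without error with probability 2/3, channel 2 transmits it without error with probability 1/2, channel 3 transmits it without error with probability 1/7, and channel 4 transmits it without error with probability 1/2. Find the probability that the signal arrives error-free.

The events are sequential, so multiply the conditional probabilities:
P = 2/3 × 1/2 × 1/7 × 1/2 = 2/84 = 1/42.

1/42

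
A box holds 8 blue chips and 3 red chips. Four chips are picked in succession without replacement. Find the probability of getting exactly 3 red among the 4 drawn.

4/165

One ordering (red drawn first) has probability 3/11 × 2/10 × 1/9 × 8/8 = 48/7920 = 1/165.
There are C(4,3) = 4 such orderings, each equally likely, so P = 4 × 1/165 = 4/165.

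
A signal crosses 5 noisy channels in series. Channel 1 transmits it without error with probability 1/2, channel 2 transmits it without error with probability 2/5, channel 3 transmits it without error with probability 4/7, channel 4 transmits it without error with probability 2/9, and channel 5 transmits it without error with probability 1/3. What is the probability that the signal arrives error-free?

8/945

Multiplying along the chain,
P = 1/2 × 2/5 × 4/7 × 2/9 × 1/3 = 16/1890 = 8/945.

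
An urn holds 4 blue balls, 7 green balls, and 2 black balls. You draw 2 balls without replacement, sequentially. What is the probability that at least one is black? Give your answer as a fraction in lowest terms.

P(no black) = 11/13 × 10/12 = 110/156 = 55/78.
P(at least one) = 1 − 55/78 = 23/78.

23/78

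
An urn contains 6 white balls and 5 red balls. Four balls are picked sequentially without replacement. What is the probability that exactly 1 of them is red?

10/33

One ordering (red drawn first) has probability 5/11 × 6/10 × 5/9 × 4/8 = 600/7920 = 5/66.
There are C(4,1) = 4 such orderings, each equally likely, so P = 4 × 5/66 = 10/33.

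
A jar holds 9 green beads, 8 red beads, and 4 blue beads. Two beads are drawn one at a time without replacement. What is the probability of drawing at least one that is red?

22/35

P(no red) = 13/21 × 12/20 = 156/420 = 13/35.
P(at least one) = 1 − 13/35 = 22/35.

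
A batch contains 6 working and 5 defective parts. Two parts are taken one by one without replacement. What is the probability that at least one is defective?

P(no defective) = 6/11 × 5/10 = 30/110 = 3/11.
P(at least one) = 1 − 3/11 = 8/11.

8/11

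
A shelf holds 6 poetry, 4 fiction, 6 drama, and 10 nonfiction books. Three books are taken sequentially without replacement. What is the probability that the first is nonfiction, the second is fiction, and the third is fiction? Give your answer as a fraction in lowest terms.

Multiply the probability of each draw given the previous ones:
P = 10/26 × 4/25 × 3/24 = 120/15600 = 1/130.

1/130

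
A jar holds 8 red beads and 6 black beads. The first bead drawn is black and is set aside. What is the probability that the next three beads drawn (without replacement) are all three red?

After the first draw, 8 of the remaining 13 beads are red.
P = 8/13 × 7/12 × 6/11 = 336/1716 = 28/143.

28/143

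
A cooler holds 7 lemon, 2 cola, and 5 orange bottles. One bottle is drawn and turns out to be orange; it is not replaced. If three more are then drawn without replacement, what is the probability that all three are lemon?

35/286

With the first bottle removed, 7 lemon remain out of 13.
P = 7/13 × 6/12 × 5/11 = 210/1716 = 35/286.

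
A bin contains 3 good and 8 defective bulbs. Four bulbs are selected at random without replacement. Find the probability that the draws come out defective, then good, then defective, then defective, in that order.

Multiply the probability of each draw given the previous ones:
P = 8/11 × 3/10 × 7/9 × 6/8 = 1008/7920 = 7/55.

7/55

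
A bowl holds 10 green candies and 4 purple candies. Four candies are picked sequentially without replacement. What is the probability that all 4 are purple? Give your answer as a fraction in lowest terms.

P = 4/14 × 3/13 × 2/12 × 1/11 = 24/24024 = 1/1001.

1/1001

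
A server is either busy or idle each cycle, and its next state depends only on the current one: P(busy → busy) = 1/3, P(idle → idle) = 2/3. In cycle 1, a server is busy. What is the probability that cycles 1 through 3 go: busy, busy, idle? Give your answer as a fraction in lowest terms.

Cycle 1 is given. For each transition, use the conditional probability from the current state:
P(busy | busy) = 1/3; P(idle | busy) = 2/3.
P = 1/3 × 2/3 = 2/9.

2/9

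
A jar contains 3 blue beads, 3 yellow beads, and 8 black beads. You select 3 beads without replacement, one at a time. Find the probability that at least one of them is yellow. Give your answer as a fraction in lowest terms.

199/364

P(no yellow) = 11/14 × 10/13 × 9/12 = 990/2184 = 165/364.
P(at least one) = 1 − 165/364 = 199/364.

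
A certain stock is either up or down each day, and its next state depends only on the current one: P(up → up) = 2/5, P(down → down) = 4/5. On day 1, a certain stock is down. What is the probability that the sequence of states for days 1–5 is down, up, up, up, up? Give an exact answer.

Day 1 is given. For each transition, use the conditional probability from the current state:
P(up | down) = 1/5; P(up | up) = 2/5; P(up | up) = 2/5; P(up | up) = 2/5.
P = 1/5 × 2/5 × 2/5 × 2/5 = 8/625.

8/625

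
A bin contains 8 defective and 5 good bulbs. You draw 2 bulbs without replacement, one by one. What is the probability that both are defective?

P(all defective) = 8/13 × 7/12 = 56/156 = 14/39.

14/39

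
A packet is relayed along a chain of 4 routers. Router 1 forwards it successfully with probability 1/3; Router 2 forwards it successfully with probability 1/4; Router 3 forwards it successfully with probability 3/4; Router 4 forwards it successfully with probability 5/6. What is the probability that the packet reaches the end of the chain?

Each stage is reached only if all earlier stages succeed, so
P = 1/3 × 1/4 × 3/4 × 5/6 = 15/288 = 5/96.

5/96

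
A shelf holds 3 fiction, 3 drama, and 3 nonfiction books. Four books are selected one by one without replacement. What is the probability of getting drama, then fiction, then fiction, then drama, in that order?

1/84

Chain rule:
P = 3/9 × 3/8 × 2/7 × 2/6 = 36/3024 = 1/84.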